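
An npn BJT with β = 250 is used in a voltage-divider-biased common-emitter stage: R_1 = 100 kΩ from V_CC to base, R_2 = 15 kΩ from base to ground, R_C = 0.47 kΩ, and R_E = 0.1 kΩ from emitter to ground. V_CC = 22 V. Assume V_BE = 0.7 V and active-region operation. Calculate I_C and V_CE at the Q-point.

I_C ≈ 14 mA, V_CE ≈ 14 V

Thevenize the base divider: V_Th = V_CC·R_2/(R_1+R_2) = 22×15/115 = 2.87 V, R_Th = R_1‖R_2 = 13 kΩ.
Base-emitter loop: V_Th = I_B·R_Th + V_BE + (β+1)I_B·R_E, so I_B = (2.87 − 0.7) / (13 + 251×0.1) = 0.0569 mA.
I_C = β·I_B = 250×0.0569 = 14.2 mA, and I_E = (β+1)I_B = 14.3 mA.
V_CE = V_CC − I_C·R_C − I_E·R_E = 22 − 14.2×0.47 − 14.3×0.1 = 13.9 V.
V_CE = 13.9 V > 0.2 V confirms active-region operation.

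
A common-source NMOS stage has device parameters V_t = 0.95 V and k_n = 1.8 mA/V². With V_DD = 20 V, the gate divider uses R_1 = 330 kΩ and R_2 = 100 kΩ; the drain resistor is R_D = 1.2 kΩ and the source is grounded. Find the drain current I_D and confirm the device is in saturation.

V_G = V_DD·R_2/(R_1+R_2) = 20×100/430 = 4.65 V. With the source grounded, V_GS = V_G = 4.65 V.
Assume saturation: I_D = (k_n/2)(V_GS − V_t)² = (1.8/2)×(4.65 − 0.95)² = 0.9×3.7² = 12.3 mA.
V_DS = V_DD − I_D·R_D = 20 − 12.3×1.2 = 5.21 V.
Saturation requires V_DS ≥ V_GS − V_t = 3.7 V; 5.21 ≥ 3.7 ✓.

I_D ≈ 12 mA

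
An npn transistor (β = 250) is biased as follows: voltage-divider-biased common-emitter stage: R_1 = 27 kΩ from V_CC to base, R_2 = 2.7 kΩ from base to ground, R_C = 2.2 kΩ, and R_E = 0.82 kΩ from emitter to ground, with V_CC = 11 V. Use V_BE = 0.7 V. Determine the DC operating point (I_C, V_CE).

Thevenize the base divider: V_Th = V_CC·R_2/(R_1+R_2) = 11×2.7/29.7 = 1 V, R_Th = R_1‖R_2 = 2.45 kΩ.
Base-emitter loop: V_Th = I_B·R_Th + V_BE + (β+1)I_B·R_E, so I_B = (1 − 0.7) / (2.45 + 251×0.82) = 0.00144 mA.
I_C = β·I_B = 250×0.00144 = 0.36 mA, and I_E = (β+1)I_B = 0.362 mA.
V_CE = V_CC − I_C·R_C − I_E·R_E = 11 − 0.36×2.2 − 0.362×0.82 = 9.91 V.
V_CE = 9.91 V > 0.2 V confirms active-region operation.

I_C ≈ 0.36 mA, V_CE ≈ 9.9 V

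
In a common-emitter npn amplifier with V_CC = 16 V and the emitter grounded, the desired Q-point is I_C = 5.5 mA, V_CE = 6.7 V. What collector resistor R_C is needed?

R_C ≈ 1.7 kΩ

Collector loop: V_CC = I_C·R_C + V_CE.
R_C = (V_CC − V_CE)/I_C = (16 − 6.7)/5.5 = 1.69 kΩ.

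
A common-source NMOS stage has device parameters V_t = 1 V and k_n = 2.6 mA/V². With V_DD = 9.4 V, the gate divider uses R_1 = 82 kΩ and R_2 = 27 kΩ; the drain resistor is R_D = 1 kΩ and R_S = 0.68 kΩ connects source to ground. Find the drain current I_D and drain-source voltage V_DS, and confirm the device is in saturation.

V_G = V_DD·R_2/(R_1+R_2) = 9.4×27/109 = 2.33 V.
Assume saturation: I_D = (k_n/2)(V_GS − V_t)² with V_GS = V_G − I_D·R_S = 2.33 − 0.68·I_D.
Substituting gives 0.601·I_D² − 3.35·I_D + 2.29 = 0, with roots I_D = 0.8 or 4.77 mA.
The root I_D = 4.77 mA gives V_GS = -0.916 V ≤ V_t, so take I_D = 0.8 mA.
Then V_GS = 1.78 V and V_DS = V_DD − I_D(R_D+R_S) = 9.4 − 0.8×1.68 = 8.06 V.
Saturation requires V_DS ≥ V_GS − V_t = 0.784 V; 8.06 ≥ 0.784 ✓.

I_D ≈ 0.8 mA, V_DS ≈ 8.1 V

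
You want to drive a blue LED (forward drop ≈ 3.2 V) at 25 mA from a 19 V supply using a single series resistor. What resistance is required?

The resistor drops V_S − V_D = 19 − 3.2 = 15.8 V at 25 mA.
R = 15.8 V / 25 mA = 0.632 kΩ.

R ≈ 0.63 kΩ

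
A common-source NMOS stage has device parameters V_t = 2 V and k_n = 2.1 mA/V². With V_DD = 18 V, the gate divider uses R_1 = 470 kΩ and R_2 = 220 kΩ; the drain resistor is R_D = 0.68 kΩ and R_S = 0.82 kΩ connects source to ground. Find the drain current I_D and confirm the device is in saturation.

V_G = V_DD·R_2/(R_1+R_2) = 18×220/690 = 5.74 V.
Assume saturation: I_D = (k_n/2)(V_GS − V_t)² with V_GS = V_G − I_D·R_S = 5.74 − 0.82·I_D.
Substituting gives 0.706·I_D² − 7.44·I_D + 14.7 = 0, with roots I_D = 2.63 or 7.91 mA.
The root I_D = 7.91 mA gives V_GS = -0.744 V ≤ V_t, so take I_D = 2.63 mA.
Then V_GS = 3.58 V and V_DS = V_DD − I_D(R_D+R_S) = 18 − 2.63×1.5 = 14.1 V.
Saturation requires V_DS ≥ V_GS − V_t = 1.58 V; 14.1 ≥ 1.58 ✓.

I_D ≈ 2.6 mA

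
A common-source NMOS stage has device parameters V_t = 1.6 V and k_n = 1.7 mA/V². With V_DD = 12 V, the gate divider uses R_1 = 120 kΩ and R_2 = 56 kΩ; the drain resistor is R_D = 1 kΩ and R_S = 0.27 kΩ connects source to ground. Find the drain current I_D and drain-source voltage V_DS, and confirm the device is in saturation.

I_D ≈ 2.2 mA, V_DS ≈ 9.2 V

V_G = V_DD·R_2/(R_1+R_2) = 12×56/176 = 3.82 V.
Assume saturation: I_D = (k_n/2)(V_GS − V_t)² with V_GS = V_G − I_D·R_S = 3.82 − 0.27·I_D.
Substituting gives 0.062·I_D² − 2.02·I_D + 4.18 = 0, with roots I_D = 2.22 or 30.3 mA.
The root I_D = 30.3 mA gives V_GS = -4.37 V ≤ V_t, so take I_D = 2.22 mA.
Then V_GS = 3.22 V and V_DS = V_DD − I_D(R_D+R_S) = 12 − 2.22×1.27 = 9.18 V.
Saturation requires V_DS ≥ V_GS − V_t = 1.62 V; 9.18 ≥ 1.62 ✓.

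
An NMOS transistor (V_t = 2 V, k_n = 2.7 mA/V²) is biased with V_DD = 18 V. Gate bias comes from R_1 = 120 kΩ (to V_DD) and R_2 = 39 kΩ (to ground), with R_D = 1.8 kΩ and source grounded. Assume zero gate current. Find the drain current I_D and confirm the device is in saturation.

I_D ≈ 7.9 mA

V_G = V_DD·R_2/(R_1+R_2) = 18×39/159 = 4.42 V. With the source grounded, V_GS = V_G = 4.42 V.
Assume saturation: I_D = (k_n/2)(V_GS − V_t)² = (2.7/2)×(4.42 − 2)² = 1.35×2.42² = 7.87 mA.
V_DS = V_DD − I_D·R_D = 18 − 7.87×1.8 = 3.83 V.
Saturation requires V_DS ≥ V_GS − V_t = 2.42 V; 3.83 ≥ 2.42 ✓.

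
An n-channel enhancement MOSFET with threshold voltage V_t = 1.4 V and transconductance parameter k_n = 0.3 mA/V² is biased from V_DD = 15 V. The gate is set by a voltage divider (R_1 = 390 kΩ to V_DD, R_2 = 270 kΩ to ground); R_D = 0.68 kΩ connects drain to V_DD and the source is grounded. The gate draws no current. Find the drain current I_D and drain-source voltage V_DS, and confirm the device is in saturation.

V_G = V_DD·R_2/(R_1+R_2) = 15×270/660 = 6.14 V. With the source grounded, V_GS = V_G = 6.14 V.
Assume saturation: I_D = (k_n/2)(V_GS − V_t)² = (0.3/2)×(6.14 − 1.4)² = 0.15×4.74² = 3.36 mA.
V_DS = V_DD − I_D·R_D = 15 − 3.36×0.68 = 12.7 V.
Saturation requires V_DS ≥ V_GS − V_t = 4.74 V; 12.7 ≥ 4.74 ✓.

I_D ≈ 3.4 mA, V_DS ≈ 13 V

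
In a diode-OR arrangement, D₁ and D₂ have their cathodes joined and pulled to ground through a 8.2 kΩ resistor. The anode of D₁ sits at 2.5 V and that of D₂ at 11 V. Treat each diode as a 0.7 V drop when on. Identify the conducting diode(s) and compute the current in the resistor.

Only D₂ conducts; I_R ≈ 1.3 mA

Assume both conduct. Then node N would need to be at both 2.5−0.7 = 1.8 V and 11−0.7 = 10.3 V, which is impossible.
Assume only D₂ conducts: V_N = 11 − 0.7 = 10.3 V, so I_R = 10.3/8.2 = 1.26 mA.
Check D₁: its anode-to-cathode voltage is 2.5 − 10.3 = -7.8 V < 0.7 V, so it is off. The assumption is consistent.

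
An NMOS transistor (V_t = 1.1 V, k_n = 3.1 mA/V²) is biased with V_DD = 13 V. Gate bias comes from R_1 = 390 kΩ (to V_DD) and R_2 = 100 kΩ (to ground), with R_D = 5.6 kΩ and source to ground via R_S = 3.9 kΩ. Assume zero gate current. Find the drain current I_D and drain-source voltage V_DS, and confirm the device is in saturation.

V_G = V_DD·R_2/(R_1+R_2) = 13×100/490 = 2.65 V.
Assume saturation: I_D = (k_n/2)(V_GS − V_t)² with V_GS = V_G − I_D·R_S = 2.65 − 3.9·I_D.
Substituting gives 23.6·I_D² − 19.8·I_D + 3.74 = 0, with roots I_D = 0.288 or 0.551 mA.
The root I_D = 0.551 mA gives V_GS = 0.504 V ≤ V_t, so take I_D = 0.288 mA.
Then V_GS = 1.53 V and V_DS = V_DD − I_D(R_D+R_S) = 13 − 0.288×9.5 = 10.3 V.
Saturation requires V_DS ≥ V_GS − V_t = 0.431 V; 10.3 ≥ 0.431 ✓.

I_D ≈ 0.29 mA, V_DS ≈ 10 V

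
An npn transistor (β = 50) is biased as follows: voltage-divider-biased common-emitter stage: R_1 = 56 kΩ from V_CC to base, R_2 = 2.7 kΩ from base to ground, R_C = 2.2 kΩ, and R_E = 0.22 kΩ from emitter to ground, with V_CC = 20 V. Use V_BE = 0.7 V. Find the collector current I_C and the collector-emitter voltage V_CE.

Thevenize the base divider: V_Th = V_CC·R_2/(R_1+R_2) = 20×2.7/58.7 = 0.92 V, R_Th = R_1‖R_2 = 2.58 kΩ.
Base-emitter loop: V_Th = I_B·R_Th + V_BE + (β+1)I_B·R_E, so I_B = (0.92 − 0.7) / (2.58 + 51×0.22) = 0.0159 mA.
I_C = β·I_B = 50×0.0159 = 0.797 mA, and I_E = (β+1)I_B = 0.813 mA.
V_CE = V_CC − I_C·R_C − I_E·R_E = 20 − 0.797×2.2 − 0.813×0.22 = 18.1 V.
V_CE = 18.1 V > 0.2 V confirms active-region operation.

I_C ≈ 0.8 mA, V_CE ≈ 18 V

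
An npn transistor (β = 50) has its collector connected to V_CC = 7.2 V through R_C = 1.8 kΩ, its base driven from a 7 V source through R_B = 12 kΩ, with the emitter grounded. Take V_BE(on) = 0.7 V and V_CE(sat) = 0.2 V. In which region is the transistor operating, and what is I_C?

saturation; I_C ≈ 3.9 mA

Assume active: I_B = (7 − 0.7)/12 = 0.525 mA, giving I_C = β·I_B = 26.2 mA.
But then V_CE = 7.2 − 26.2×1.8 = -40 V < V_CE(sat) = 0.2 V — impossible in the active region.
So the transistor is saturated. With V_CE = 0.2 V, I_C = (V_CC − 0.2)/R_C = 7/1.8 = 3.89 mA.
Check: β·I_B = 26.2 mA > I_C = 3.89 mA, confirming saturation.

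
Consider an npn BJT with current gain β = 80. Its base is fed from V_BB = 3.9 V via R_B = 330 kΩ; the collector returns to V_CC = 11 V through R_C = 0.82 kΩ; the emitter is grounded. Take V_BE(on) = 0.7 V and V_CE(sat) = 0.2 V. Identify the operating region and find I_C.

active; I_C ≈ 0.78 mA

Assume active. Base-emitter loop: I_B = (V_BB − V_BE)/R_B = (3.9 − 0.7)/330 = 0.0097 mA.
I_C = β·I_B = 80×0.0097 = 0.776 mA.
V_CE = V_CC − I_C·R_C = 11 − 0.776×0.82 = 10.4 V > V_CE(sat), so the active-region assumption holds.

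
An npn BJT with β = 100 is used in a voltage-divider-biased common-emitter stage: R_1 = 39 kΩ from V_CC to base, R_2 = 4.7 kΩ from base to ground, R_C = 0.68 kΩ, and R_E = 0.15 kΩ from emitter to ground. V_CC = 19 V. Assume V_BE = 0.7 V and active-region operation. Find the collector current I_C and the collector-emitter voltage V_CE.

Thevenize the base divider: V_Th = V_CC·R_2/(R_1+R_2) = 19×4.7/43.7 = 2.04 V, R_Th = R_1‖R_2 = 4.19 kΩ.
Base-emitter loop: V_Th = I_B·R_Th + V_BE + (β+1)I_B·R_E, so I_B = (2.04 − 0.7) / (4.19 + 101×0.15) = 0.0695 mA.
I_C = β·I_B = 100×0.0695 = 6.95 mA, and I_E = (β+1)I_B = 7.01 mA.
V_CE = V_CC − I_C·R_C − I_E·R_E = 19 − 6.95×0.68 − 7.01×0.15 = 13.2 V.
V_CE = 13.2 V > 0.2 V confirms active-region operation.

I_C ≈ 6.9 mA, V_CE ≈ 13 V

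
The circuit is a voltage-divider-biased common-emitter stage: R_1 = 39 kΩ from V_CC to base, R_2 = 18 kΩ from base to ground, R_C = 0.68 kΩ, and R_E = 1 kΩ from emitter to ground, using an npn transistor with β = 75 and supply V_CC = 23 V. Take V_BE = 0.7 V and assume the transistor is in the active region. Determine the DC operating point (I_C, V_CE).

Thevenize the base divider: V_Th = V_CC·R_2/(R_1+R_2) = 23×18/57 = 7.26 V, R_Th = R_1‖R_2 = 12.3 kΩ.
Base-emitter loop: V_Th = I_B·R_Th + V_BE + (β+1)I_B·R_E, so I_B = (7.26 − 0.7) / (12.3 + 76×1) = 0.0743 mA.
I_C = β·I_B = 75×0.0743 = 5.57 mA, and I_E = (β+1)I_B = 5.65 mA.
V_CE = V_CC − I_C·R_C − I_E·R_E = 23 − 5.57×0.68 − 5.65×1 = 13.6 V.
V_CE = 13.6 V > 0.2 V confirms active-region operation.

I_C ≈ 5.6 mA, V_CE ≈ 14 V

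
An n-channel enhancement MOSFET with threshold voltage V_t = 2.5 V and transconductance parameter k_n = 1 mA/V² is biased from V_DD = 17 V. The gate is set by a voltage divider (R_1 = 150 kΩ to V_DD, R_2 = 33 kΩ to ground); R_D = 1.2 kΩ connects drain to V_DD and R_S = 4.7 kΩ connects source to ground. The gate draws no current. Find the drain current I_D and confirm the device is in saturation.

V_G = V_DD·R_2/(R_1+R_2) = 17×33/183 = 3.07 V.
Assume saturation: I_D = (k_n/2)(V_GS − V_t)² with V_GS = V_G − I_D·R_S = 3.07 − 4.7·I_D.
Substituting gives 11·I_D² − 3.66·I_D + 0.16 = 0, with roots I_D = 0.0518 or 0.279 mA.
The root I_D = 0.279 mA gives V_GS = 1.75 V ≤ V_t, so take I_D = 0.0518 mA.
Then V_GS = 2.82 V and V_DS = V_DD − I_D(R_D+R_S) = 17 − 0.0518×5.9 = 16.7 V.
Saturation requires V_DS ≥ V_GS − V_t = 0.322 V; 16.7 ≥ 0.322 ✓.

I_D ≈ 0.052 mA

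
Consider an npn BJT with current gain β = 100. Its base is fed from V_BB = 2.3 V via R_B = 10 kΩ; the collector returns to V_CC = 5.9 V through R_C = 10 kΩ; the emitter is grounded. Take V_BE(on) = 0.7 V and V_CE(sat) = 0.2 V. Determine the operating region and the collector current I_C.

Assume active: I_B = (2.3 − 0.7)/10 = 0.16 mA, giving I_C = β·I_B = 16 mA.
But then V_CE = 5.9 − 16×10 = -154 V < V_CE(sat) = 0.2 V — impossible in the active region.
So the transistor is saturated. With V_CE = 0.2 V, I_C = (V_CC − 0.2)/R_C = 5.7/10 = 0.57 mA.
Check: β·I_B = 16 mA > I_C = 0.57 mA, confirming saturation.

saturation; I_C ≈ 0.57 mA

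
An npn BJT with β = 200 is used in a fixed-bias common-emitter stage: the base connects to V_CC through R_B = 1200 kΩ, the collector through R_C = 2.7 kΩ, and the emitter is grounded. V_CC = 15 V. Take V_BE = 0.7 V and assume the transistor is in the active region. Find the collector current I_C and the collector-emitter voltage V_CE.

Base loop: V_CC = I_B·R_B + V_BE, so I_B = (15 − 0.7)/1200 kΩ = 0.0119 mA.
In the active region I_C = β·I_B = 200 × 0.0119 = 2.38 mA.
Collector loop: V_CE = V_CC − I_C·R_C = 15 − 2.38×2.7 = 8.56 V.
Since V_CE = 8.56 V > V_CE(sat) ≈ 0.2 V, the transistor is in the active region as assumed.

I_C ≈ 2.4 mA, V_CE ≈ 8.6 V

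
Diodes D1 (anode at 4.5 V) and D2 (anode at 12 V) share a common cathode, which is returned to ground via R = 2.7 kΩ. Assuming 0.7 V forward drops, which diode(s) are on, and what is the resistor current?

Only D2 conducts; I_R ≈ 4.2 mA

Assume both conduct. Then node N would need to be at both 4.5−0.7 = 3.8 V and 12−0.7 = 11.3 V, which is impossible.
Assume only D2 conducts: V_N = 12 − 0.7 = 11.3 V, so I_R = 11.3/2.7 = 4.19 mA.
Check D1: its anode-to-cathode voltage is 4.5 − 11.3 = -6.8 V < 0.7 V, so it is off. The assumption is consistent.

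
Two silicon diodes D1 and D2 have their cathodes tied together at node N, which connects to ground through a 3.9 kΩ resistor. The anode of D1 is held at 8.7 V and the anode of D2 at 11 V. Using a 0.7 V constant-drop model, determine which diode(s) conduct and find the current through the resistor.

Assume both conduct. Then node N would need to be at both 8.7−0.7 = 8 V and 11−0.7 = 10.3 V, which is impossible.
Assume only D2 conducts: V_N = 11 − 0.7 = 10.3 V, so I_R = 10.3/3.9 = 2.64 mA.
Check D1: its anode-to-cathode voltage is 8.7 − 10.3 = -1.6 V < 0.7 V, so it is off. The assumption is consistent.

Only D2 conducts; I_R ≈ 2.6 mA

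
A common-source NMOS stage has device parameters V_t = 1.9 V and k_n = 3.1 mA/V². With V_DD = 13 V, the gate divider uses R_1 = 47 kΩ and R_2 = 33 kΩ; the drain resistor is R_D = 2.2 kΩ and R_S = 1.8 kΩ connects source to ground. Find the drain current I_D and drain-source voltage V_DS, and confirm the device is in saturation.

V_G = V_DD·R_2/(R_1+R_2) = 13×33/80 = 5.36 V.
Assume saturation: I_D = (k_n/2)(V_GS − V_t)² with V_GS = V_G − I_D·R_S = 5.36 − 1.8·I_D.
Substituting gives 5.02·I_D² − 20.3·I_D + 18.6 = 0, with roots I_D = 1.4 or 2.65 mA.
The root I_D = 2.65 mA gives V_GS = 0.592 V ≤ V_t, so take I_D = 1.4 mA.
Then V_GS = 2.85 V and V_DS = V_DD − I_D(R_D+R_S) = 13 − 1.4×4 = 7.41 V.
Saturation requires V_DS ≥ V_GS − V_t = 0.949 V; 7.41 ≥ 0.949 ✓.

I_D ≈ 1.4 mA, V_DS ≈ 7.4 V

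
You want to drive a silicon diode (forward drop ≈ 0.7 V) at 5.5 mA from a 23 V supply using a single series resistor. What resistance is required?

R ≈ 4.1 kΩ

The resistor drops V_S − V_D = 23 − 0.7 = 22.3 V at 5.5 mA.
R = 22.3 V / 5.5 mA = 4.05 kΩ.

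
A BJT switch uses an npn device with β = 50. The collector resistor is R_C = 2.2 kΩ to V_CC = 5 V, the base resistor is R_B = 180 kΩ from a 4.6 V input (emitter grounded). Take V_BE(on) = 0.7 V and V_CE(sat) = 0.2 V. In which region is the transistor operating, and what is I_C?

Assume active. Base-emitter loop: I_B = (V_BB − V_BE)/R_B = (4.6 − 0.7)/180 = 0.0217 mA.
I_C = β·I_B = 50×0.0217 = 1.08 mA.
V_CE = V_CC − I_C·R_C = 5 − 1.08×2.2 = 2.62 V > V_CE(sat), so the active-region assumption holds.

active; I_C ≈ 1.1 mA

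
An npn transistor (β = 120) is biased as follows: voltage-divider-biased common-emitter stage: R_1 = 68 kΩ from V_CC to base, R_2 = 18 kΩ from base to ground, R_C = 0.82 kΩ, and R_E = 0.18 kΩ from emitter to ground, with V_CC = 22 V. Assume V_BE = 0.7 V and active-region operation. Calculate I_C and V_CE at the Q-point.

Thevenize the base divider: V_Th = V_CC·R_2/(R_1+R_2) = 22×18/86 = 4.6 V, R_Th = R_1‖R_2 = 14.2 kΩ.
Base-emitter loop: V_Th = I_B·R_Th + V_BE + (β+1)I_B·R_E, so I_B = (4.6 − 0.7) / (14.2 + 121×0.18) = 0.108 mA.
I_C = β·I_B = 120×0.108 = 13 mA, and I_E = (β+1)I_B = 13.1 mA.
V_CE = V_CC − I_C·R_C − I_E·R_E = 22 − 13×0.82 − 13.1×0.18 = 8.97 V.
V_CE = 8.97 V > 0.2 V confirms active-region operation.

I_C ≈ 13 mA, V_CE ≈ 9 V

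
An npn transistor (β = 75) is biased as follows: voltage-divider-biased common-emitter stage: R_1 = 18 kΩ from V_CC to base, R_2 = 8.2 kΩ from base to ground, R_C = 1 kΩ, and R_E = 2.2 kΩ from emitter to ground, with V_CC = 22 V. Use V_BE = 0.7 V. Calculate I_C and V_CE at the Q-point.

I_C ≈ 2.7 mA, V_CE ≈ 13 V

Thevenize the base divider: V_Th = V_CC·R_2/(R_1+R_2) = 22×8.2/26.2 = 6.89 V, R_Th = R_1‖R_2 = 5.63 kΩ.
Base-emitter loop: V_Th = I_B·R_Th + V_BE + (β+1)I_B·R_E, so I_B = (6.89 − 0.7) / (5.63 + 76×2.2) = 0.0358 mA.
I_C = β·I_B = 75×0.0358 = 2.68 mA, and I_E = (β+1)I_B = 2.72 mA.
V_CE = V_CC − I_C·R_C − I_E·R_E = 22 − 2.68×1 − 2.72×2.2 = 13.3 V.
V_CE = 13.3 V > 0.2 V confirms active-region operation.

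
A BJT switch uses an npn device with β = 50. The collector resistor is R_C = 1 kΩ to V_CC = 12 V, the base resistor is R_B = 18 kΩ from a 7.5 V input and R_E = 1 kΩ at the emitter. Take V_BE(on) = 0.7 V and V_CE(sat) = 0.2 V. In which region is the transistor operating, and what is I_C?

active; I_C ≈ 4.9 mA

Assume active. Base-emitter loop: I_B = (V_BB − V_BE)/(R_B + (β+1)R_E) = (7.5 − 0.7)/(18 + 51×1) = 0.0986 mA.
I_C = β·I_B = 50×0.0986 = 4.93 mA.
V_CE = V_CC − I_C·R_C − I_E·R_E = 12 − 4.93×1 − 5.03×1 = 2.05 V > V_CE(sat), so the active-region assumption holds.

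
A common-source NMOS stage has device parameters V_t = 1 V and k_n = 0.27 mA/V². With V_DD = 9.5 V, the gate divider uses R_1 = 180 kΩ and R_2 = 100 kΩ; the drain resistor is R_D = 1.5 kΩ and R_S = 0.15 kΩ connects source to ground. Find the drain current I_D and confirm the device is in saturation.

I_D ≈ 0.71 mA

V_G = V_DD·R_2/(R_1+R_2) = 9.5×100/280 = 3.39 V.
Assume saturation: I_D = (k_n/2)(V_GS − V_t)² with V_GS = V_G − I_D·R_S = 3.39 − 0.15·I_D.
Substituting gives 0.00304·I_D² − 1.1·I_D + 0.773 = 0, with roots I_D = 0.706 or 360 mA.
The root I_D = 360 mA gives V_GS = -50.7 V ≤ V_t, so take I_D = 0.706 mA.
Then V_GS = 3.29 V and V_DS = V_DD − I_D(R_D+R_S) = 9.5 − 0.706×1.65 = 8.33 V.
Saturation requires V_DS ≥ V_GS − V_t = 2.29 V; 8.33 ≥ 2.29 ✓.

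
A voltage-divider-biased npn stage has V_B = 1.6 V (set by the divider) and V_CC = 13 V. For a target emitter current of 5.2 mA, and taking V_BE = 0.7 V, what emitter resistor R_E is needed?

V_E = V_B − V_BE = 1.6 − 0.7 = 0.9 V.
R_E = V_E / I_E = 0.9 / 5.2 = 0.173 kΩ.

R_E ≈ 0.17 kΩ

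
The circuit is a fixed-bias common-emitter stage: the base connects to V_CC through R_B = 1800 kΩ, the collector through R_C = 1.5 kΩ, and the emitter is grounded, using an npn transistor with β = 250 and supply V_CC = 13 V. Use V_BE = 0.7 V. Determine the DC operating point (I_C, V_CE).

I_C ≈ 1.7 mA, V_CE ≈ 10 V

Base loop: V_CC = I_B·R_B + V_BE, so I_B = (13 − 0.7)/1800 kΩ = 0.00683 mA.
In the active region I_C = β·I_B = 250 × 0.00683 = 1.71 mA.
Collector loop: V_CE = V_CC − I_C·R_C = 13 − 1.71×1.5 = 10.4 V.
Since V_CE = 10.4 V > V_CE(sat) ≈ 0.2 V, the transistor is in the active region as assumed.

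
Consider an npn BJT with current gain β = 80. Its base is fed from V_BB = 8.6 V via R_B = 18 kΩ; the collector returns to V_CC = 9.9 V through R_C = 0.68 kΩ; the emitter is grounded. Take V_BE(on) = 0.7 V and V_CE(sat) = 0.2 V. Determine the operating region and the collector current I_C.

Assume active: I_B = (8.6 − 0.7)/18 = 0.439 mA, giving I_C = β·I_B = 35.1 mA.
But then V_CE = 9.9 − 35.1×0.68 = -14 V < V_CE(sat) = 0.2 V — impossible in the active region.
So the transistor is saturated. With V_CE = 0.2 V, I_C = (V_CC − 0.2)/R_C = 9.7/0.68 = 14.3 mA.
Check: β·I_B = 35.1 mA > I_C = 14.3 mA, confirming saturation.

saturation; I_C ≈ 14 mA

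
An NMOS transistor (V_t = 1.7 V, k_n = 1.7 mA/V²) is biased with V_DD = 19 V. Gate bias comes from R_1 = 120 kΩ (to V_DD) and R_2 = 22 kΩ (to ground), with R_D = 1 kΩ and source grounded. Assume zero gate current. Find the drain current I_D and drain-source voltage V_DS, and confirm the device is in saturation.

I_D ≈ 1.3 mA, V_DS ≈ 18 V

V_G = V_DD·R_2/(R_1+R_2) = 19×22/142 = 2.94 V. With the source grounded, V_GS = V_G = 2.94 V.
Assume saturation: I_D = (k_n/2)(V_GS − V_t)² = (1.7/2)×(2.94 − 1.7)² = 0.85×1.24² = 1.31 mA.
V_DS = V_DD − I_D·R_D = 19 − 1.31×1 = 17.7 V.
Saturation requires V_DS ≥ V_GS − V_t = 1.24 V; 17.7 ≥ 1.24 ✓.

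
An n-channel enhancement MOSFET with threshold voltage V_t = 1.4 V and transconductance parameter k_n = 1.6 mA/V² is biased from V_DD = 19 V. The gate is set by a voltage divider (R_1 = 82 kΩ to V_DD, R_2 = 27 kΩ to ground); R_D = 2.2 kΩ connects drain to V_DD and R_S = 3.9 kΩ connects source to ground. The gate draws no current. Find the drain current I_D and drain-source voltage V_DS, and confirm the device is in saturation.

I_D ≈ 0.62 mA, V_DS ≈ 15 V

V_G = V_DD·R_2/(R_1+R_2) = 19×27/109 = 4.71 V.
Assume saturation: I_D = (k_n/2)(V_GS − V_t)² with V_GS = V_G − I_D·R_S = 4.71 − 3.9·I_D.
Substituting gives 12.2·I_D² − 21.6·I_D + 8.75 = 0, with roots I_D = 0.622 or 1.16 mA.
The root I_D = 1.16 mA gives V_GS = 0.198 V ≤ V_t, so take I_D = 0.622 mA.
Then V_GS = 2.28 V and V_DS = V_DD − I_D(R_D+R_S) = 19 − 0.622×6.1 = 15.2 V.
Saturation requires V_DS ≥ V_GS − V_t = 0.882 V; 15.2 ≥ 0.882 ✓.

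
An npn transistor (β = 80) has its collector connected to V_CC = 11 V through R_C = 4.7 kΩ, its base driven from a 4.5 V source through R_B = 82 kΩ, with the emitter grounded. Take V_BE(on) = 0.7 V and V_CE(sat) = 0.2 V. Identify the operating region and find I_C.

saturation; I_C ≈ 2.3 mA

Assume active: I_B = (4.5 − 0.7)/82 = 0.0463 mA, giving I_C = β·I_B = 3.71 mA.
But then V_CE = 11 − 3.71×4.7 = -6.42 V < V_CE(sat) = 0.2 V — impossible in the active region.
So the transistor is saturated. With V_CE = 0.2 V, I_C = (V_CC − 0.2)/R_C = 10.8/4.7 = 2.3 mA.
Check: β·I_B = 3.71 mA > I_C = 2.3 mA, confirming saturation.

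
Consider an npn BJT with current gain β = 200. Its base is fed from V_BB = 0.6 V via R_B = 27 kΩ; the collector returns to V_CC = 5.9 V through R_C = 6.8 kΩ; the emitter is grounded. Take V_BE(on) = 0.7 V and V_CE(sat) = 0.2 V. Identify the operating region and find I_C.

V_BB = 0.6 V ≤ V_BE(on) = 0.7 V, so the base-emitter junction is not forward biased.
The transistor is in cutoff: I_B = I_C = 0.

cutoff; I_C ≈ 0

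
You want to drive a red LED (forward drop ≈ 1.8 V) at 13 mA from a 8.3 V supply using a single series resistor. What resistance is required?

R ≈ 0.5 kΩ

The resistor drops V_S − V_D = 8.3 − 1.8 = 6.5 V at 13 mA.
R = 6.5 V / 13 mA = 0.5 kΩ.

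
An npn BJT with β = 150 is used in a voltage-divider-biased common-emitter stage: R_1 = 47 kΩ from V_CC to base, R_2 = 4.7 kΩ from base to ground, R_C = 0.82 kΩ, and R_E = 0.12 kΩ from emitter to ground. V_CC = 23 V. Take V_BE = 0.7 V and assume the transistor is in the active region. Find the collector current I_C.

I_C ≈ 9.3 mA

Thevenize the base divider: V_Th = V_CC·R_2/(R_1+R_2) = 23×4.7/51.7 = 2.09 V, R_Th = R_1‖R_2 = 4.27 kΩ.
Base-emitter loop: V_Th = I_B·R_Th + V_BE + (β+1)I_B·R_E, so I_B = (2.09 − 0.7) / (4.27 + 151×0.12) = 0.0621 mA.
I_C = β·I_B = 150×0.0621 = 9.32 mA, and I_E = (β+1)I_B = 9.38 mA.
V_CE = V_CC − I_C·R_C − I_E·R_E = 23 − 9.32×0.82 − 9.38×0.12 = 14.2 V.
V_CE = 14.2 V > 0.2 V confirms active-region operation.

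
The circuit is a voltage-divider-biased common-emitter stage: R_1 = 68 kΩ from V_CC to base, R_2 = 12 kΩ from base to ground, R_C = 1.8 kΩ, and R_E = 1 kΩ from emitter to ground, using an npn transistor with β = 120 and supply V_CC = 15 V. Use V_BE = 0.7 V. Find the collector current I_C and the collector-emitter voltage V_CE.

Thevenize the base divider: V_Th = V_CC·R_2/(R_1+R_2) = 15×12/80 = 2.25 V, R_Th = R_1‖R_2 = 10.2 kΩ.
Base-emitter loop: V_Th = I_B·R_Th + V_BE + (β+1)I_B·R_E, so I_B = (2.25 − 0.7) / (10.2 + 121×1) = 0.0118 mA.
I_C = β·I_B = 120×0.0118 = 1.42 mA, and I_E = (β+1)I_B = 1.43 mA.
V_CE = V_CC − I_C·R_C − I_E·R_E = 15 − 1.42×1.8 − 1.43×1 = 11 V.
V_CE = 11 V > 0.2 V confirms active-region operation.

I_C ≈ 1.4 mA, V_CE ≈ 11 V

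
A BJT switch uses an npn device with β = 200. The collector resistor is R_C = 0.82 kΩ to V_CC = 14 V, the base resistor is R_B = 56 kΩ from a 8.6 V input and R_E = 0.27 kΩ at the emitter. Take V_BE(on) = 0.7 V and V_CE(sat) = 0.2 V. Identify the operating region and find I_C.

Assume active: I_B = (8.6 − 0.7)/(56 + 201×0.27) = 0.0716 mA, I_C = β·I_B = 14.3 mA.
Then V_CE = 14 − 14.3×0.82 − 14.4×0.27 = -1.64 V < 0.2 V — the active assumption fails.
Re-solve with V_CE = 0.2 V. KCL at the emitter: V_E/R_E = (V_BB−0.7−V_E)/R_B + (V_CC−0.2−V_E)/R_C, giving V_E = 3.43 V.
I_C = (V_CC − 0.2 − V_E)/R_C = (13.8 − 3.43)/0.82 = 12.6 mA.
Check: I_B = (7.9 − 3.43)/56 = 0.0797 mA, and β·I_B = 15.9 mA > I_C, confirming saturation.

saturation; I_C ≈ 13 mA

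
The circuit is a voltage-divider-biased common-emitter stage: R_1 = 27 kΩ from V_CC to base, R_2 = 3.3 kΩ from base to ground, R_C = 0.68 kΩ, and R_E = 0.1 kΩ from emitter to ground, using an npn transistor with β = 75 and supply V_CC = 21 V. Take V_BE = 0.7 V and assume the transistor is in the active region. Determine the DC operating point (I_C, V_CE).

Thevenize the base divider: V_Th = V_CC·R_2/(R_1+R_2) = 21×3.3/30.3 = 2.29 V, R_Th = R_1‖R_2 = 2.94 kΩ.
Base-emitter loop: V_Th = I_B·R_Th + V_BE + (β+1)I_B·R_E, so I_B = (2.29 − 0.7) / (2.94 + 76×0.1) = 0.151 mA.
I_C = β·I_B = 75×0.151 = 11.3 mA, and I_E = (β+1)I_B = 11.4 mA.
V_CE = V_CC − I_C·R_C − I_E·R_E = 21 − 11.3×0.68 − 11.4×0.1 = 12.2 V.
V_CE = 12.2 V > 0.2 V confirms active-region operation.

I_C ≈ 11 mA, V_CE ≈ 12 V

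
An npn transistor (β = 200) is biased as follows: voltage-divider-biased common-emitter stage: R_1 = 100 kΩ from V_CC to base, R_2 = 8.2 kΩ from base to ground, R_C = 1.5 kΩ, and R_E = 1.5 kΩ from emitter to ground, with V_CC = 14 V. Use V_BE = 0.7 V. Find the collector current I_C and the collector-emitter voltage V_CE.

I_C ≈ 0.23 mA, V_CE ≈ 13 V

Thevenize the base divider: V_Th = V_CC·R_2/(R_1+R_2) = 14×8.2/108 = 1.06 V, R_Th = R_1‖R_2 = 7.58 kΩ.
Base-emitter loop: V_Th = I_B·R_Th + V_BE + (β+1)I_B·R_E, so I_B = (1.06 − 0.7) / (7.58 + 201×1.5) = 0.00117 mA.
I_C = β·I_B = 200×0.00117 = 0.234 mA, and I_E = (β+1)I_B = 0.235 mA.
V_CE = V_CC − I_C·R_C − I_E·R_E = 14 − 0.234×1.5 − 0.235×1.5 = 13.3 V.
V_CE = 13.3 V > 0.2 V confirms active-region operation.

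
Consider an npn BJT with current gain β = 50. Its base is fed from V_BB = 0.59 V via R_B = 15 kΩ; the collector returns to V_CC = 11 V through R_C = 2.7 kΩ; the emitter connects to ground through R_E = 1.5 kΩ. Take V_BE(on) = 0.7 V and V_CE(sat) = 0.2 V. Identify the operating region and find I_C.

V_BB = 0.59 V ≤ V_BE(on) = 0.7 V, so the base-emitter junction is not forward biased.
The transistor is in cutoff: I_B = I_C = 0.

cutoff; I_C ≈ 0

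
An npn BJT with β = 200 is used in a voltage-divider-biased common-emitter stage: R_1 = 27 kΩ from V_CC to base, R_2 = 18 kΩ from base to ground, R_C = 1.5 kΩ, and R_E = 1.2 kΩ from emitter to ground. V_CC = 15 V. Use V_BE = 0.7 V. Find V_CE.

Thevenize the base divider: V_Th = V_CC·R_2/(R_1+R_2) = 15×18/45 = 6 V, R_Th = R_1‖R_2 = 10.8 kΩ.
Base-emitter loop: V_Th = I_B·R_Th + V_BE + (β+1)I_B·R_E, so I_B = (6 − 0.7) / (10.8 + 201×1.2) = 0.021 mA.
I_C = β·I_B = 200×0.021 = 4.21 mA, and I_E = (β+1)I_B = 4.23 mA.
V_CE = V_CC − I_C·R_C − I_E·R_E = 15 − 4.21×1.5 − 4.23×1.2 = 3.62 V.
V_CE = 3.62 V > 0.2 V confirms active-region operation.

V_CE ≈ 3.6 V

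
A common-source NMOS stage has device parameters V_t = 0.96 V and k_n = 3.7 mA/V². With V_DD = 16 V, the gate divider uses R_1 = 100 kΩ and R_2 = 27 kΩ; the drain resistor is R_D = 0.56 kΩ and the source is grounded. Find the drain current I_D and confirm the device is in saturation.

I_D ≈ 11 mA

V_G = V_DD·R_2/(R_1+R_2) = 16×27/127 = 3.4 V. With the source grounded, V_GS = V_G = 3.4 V.
Assume saturation: I_D = (k_n/2)(V_GS − V_t)² = (3.7/2)×(3.4 − 0.96)² = 1.85×2.44² = 11 mA.
V_DS = V_DD − I_D·R_D = 16 − 11×0.56 = 9.82 V.
Saturation requires V_DS ≥ V_GS − V_t = 2.44 V; 9.82 ≥ 2.44 ✓.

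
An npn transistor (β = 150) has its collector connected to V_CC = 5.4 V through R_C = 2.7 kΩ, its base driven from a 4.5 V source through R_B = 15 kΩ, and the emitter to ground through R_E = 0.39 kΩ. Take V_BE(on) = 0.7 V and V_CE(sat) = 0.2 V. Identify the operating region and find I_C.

Assume active: I_B = (4.5 − 0.7)/(15 + 151×0.39) = 0.0514 mA, I_C = β·I_B = 7.71 mA.
Then V_CE = 5.4 − 7.71×2.7 − 7.77×0.39 = -18.5 V < 0.2 V — the active assumption fails.
Re-solve with V_CE = 0.2 V. KCL at the emitter: V_E/R_E = (V_BB−0.7−V_E)/R_B + (V_CC−0.2−V_E)/R_C, giving V_E = 0.726 V.
I_C = (V_CC − 0.2 − V_E)/R_C = (5.2 − 0.726)/2.7 = 1.66 mA.
Check: I_B = (3.8 − 0.726)/15 = 0.205 mA, and β·I_B = 30.7 mA > I_C, confirming saturation.

saturation; I_C ≈ 1.7 mA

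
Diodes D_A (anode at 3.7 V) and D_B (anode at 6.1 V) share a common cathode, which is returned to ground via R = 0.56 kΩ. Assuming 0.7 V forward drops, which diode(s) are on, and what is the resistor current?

Only D_B conducts; I_R ≈ 9.6 mA

Assume both conduct. Then node N would need to be at both 3.7−0.7 = 3 V and 6.1−0.7 = 5.4 V, which is impossible.
Assume only D_B conducts: V_N = 6.1 − 0.7 = 5.4 V, so I_R = 5.4/0.56 = 9.64 mA.
Check D_A: its anode-to-cathode voltage is 3.7 − 5.4 = -1.7 V < 0.7 V, so it is off. The assumption is consistent.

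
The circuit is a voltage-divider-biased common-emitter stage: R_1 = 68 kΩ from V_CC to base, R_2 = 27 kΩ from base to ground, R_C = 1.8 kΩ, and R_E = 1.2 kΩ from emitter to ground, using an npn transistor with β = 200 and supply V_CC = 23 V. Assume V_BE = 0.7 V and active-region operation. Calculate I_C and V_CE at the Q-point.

I_C ≈ 4.5 mA, V_CE ≈ 9.5 V

Thevenize the base divider: V_Th = V_CC·R_2/(R_1+R_2) = 23×27/95 = 6.54 V, R_Th = R_1‖R_2 = 19.3 kΩ.
Base-emitter loop: V_Th = I_B·R_Th + V_BE + (β+1)I_B·R_E, so I_B = (6.54 − 0.7) / (19.3 + 201×1.2) = 0.0224 mA.
I_C = β·I_B = 200×0.0224 = 4.48 mA, and I_E = (β+1)I_B = 4.5 mA.
V_CE = V_CC − I_C·R_C − I_E·R_E = 23 − 4.48×1.8 − 4.5×1.2 = 9.53 V.
V_CE = 9.53 V > 0.2 V confirms active-region operation.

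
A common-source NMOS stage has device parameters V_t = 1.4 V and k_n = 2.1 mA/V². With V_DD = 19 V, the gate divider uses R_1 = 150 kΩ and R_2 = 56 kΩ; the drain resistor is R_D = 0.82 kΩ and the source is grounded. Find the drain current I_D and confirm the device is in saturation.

I_D ≈ 15 mA

V_G = V_DD·R_2/(R_1+R_2) = 19×56/206 = 5.17 V. With the source grounded, V_GS = V_G = 5.17 V.
Assume saturation: I_D = (k_n/2)(V_GS − V_t)² = (2.1/2)×(5.17 − 1.4)² = 1.05×3.77² = 14.9 mA.
V_DS = V_DD − I_D·R_D = 19 − 14.9×0.82 = 6.79 V.
Saturation requires V_DS ≥ V_GS − V_t = 3.77 V; 6.79 ≥ 3.77 ✓.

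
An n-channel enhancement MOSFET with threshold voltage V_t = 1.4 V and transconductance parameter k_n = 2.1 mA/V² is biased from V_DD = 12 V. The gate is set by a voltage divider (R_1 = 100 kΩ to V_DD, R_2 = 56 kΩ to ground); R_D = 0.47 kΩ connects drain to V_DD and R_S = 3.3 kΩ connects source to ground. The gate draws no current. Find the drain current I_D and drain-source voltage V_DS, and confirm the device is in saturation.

I_D ≈ 0.64 mA, V_DS ≈ 9.6 V

V_G = V_DD·R_2/(R_1+R_2) = 12×56/156 = 4.31 V.
Assume saturation: I_D = (k_n/2)(V_GS − V_t)² with V_GS = V_G − I_D·R_S = 4.31 − 3.3·I_D.
Substituting gives 11.4·I_D² − 21.2·I_D + 8.88 = 0, with roots I_D = 0.644 or 1.21 mA.
The root I_D = 1.21 mA gives V_GS = 0.328 V ≤ V_t, so take I_D = 0.644 mA.
Then V_GS = 2.18 V and V_DS = V_DD − I_D(R_D+R_S) = 12 − 0.644×3.77 = 9.57 V.
Saturation requires V_DS ≥ V_GS − V_t = 0.783 V; 9.57 ≥ 0.783 ✓.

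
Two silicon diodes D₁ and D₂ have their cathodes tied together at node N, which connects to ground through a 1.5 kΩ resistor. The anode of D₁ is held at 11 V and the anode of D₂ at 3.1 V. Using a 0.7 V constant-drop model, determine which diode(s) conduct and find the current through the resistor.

Only D₁ conducts; I_R ≈ 6.9 mA

Assume both conduct. Then node N would need to be at both 11−0.7 = 10.3 V and 3.1−0.7 = 2.4 V, which is impossible.
Assume only D₁ conducts: V_N = 11 − 0.7 = 10.3 V, so I_R = 10.3/1.5 = 6.87 mA.
Check D₂: its anode-to-cathode voltage is 3.1 − 10.3 = -7.2 V < 0.7 V, so it is off. The assumption is consistent.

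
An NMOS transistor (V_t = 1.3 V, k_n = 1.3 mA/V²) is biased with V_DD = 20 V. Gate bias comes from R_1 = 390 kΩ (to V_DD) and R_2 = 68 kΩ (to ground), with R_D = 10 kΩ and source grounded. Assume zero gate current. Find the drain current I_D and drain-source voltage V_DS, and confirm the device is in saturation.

V_G = V_DD·R_2/(R_1+R_2) = 20×68/458 = 2.97 V. With the source grounded, V_GS = V_G = 2.97 V.
Assume saturation: I_D = (k_n/2)(V_GS − V_t)² = (1.3/2)×(2.97 − 1.3)² = 0.65×1.67² = 1.81 mA.
V_DS = V_DD − I_D·R_D = 20 − 1.81×10 = 1.88 V.
Saturation requires V_DS ≥ V_GS − V_t = 1.67 V; 1.88 ≥ 1.67 ✓.

I_D ≈ 1.8 mA, V_DS ≈ 1.9 V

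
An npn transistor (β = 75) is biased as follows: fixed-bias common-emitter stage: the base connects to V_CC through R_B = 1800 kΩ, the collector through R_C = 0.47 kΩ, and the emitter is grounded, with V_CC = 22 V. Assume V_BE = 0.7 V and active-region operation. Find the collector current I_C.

Base loop: V_CC = I_B·R_B + V_BE, so I_B = (22 − 0.7)/1800 kΩ = 0.0118 mA.
In the active region I_C = β·I_B = 75 × 0.0118 = 0.888 mA.
Collector loop: V_CE = V_CC − I_C·R_C = 22 − 0.888×0.47 = 21.6 V.
Since V_CE = 21.6 V > V_CE(sat) ≈ 0.2 V, the transistor is in the active region as assumed.

I_C ≈ 0.89 mA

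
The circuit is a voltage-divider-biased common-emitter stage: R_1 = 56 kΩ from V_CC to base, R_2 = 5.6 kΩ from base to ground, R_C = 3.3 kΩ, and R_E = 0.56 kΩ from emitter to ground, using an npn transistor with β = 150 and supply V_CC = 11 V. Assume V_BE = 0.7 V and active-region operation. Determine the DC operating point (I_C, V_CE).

I_C ≈ 0.5 mA, V_CE ≈ 9.1 V

Thevenize the base divider: V_Th = V_CC·R_2/(R_1+R_2) = 11×5.6/61.6 = 1 V, R_Th = R_1‖R_2 = 5.09 kΩ.
Base-emitter loop: V_Th = I_B·R_Th + V_BE + (β+1)I_B·R_E, so I_B = (1 − 0.7) / (5.09 + 151×0.56) = 0.00335 mA.
I_C = β·I_B = 150×0.00335 = 0.502 mA, and I_E = (β+1)I_B = 0.505 mA.
V_CE = V_CC − I_C·R_C − I_E·R_E = 11 − 0.502×3.3 − 0.505×0.56 = 9.06 V.
V_CE = 9.06 V > 0.2 V confirms active-region operation.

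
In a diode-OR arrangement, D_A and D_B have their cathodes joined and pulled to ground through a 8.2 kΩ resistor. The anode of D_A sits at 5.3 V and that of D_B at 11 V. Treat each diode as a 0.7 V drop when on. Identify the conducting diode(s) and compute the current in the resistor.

Assume both conduct. Then node N would need to be at both 5.3−0.7 = 4.6 V and 11−0.7 = 10.3 V, which is impossible.
Assume only D_B conducts: V_N = 11 − 0.7 = 10.3 V, so I_R = 10.3/8.2 = 1.26 mA.
Check D_A: its anode-to-cathode voltage is 5.3 − 10.3 = -5 V < 0.7 V, so it is off. The assumption is consistent.

Only D_B conducts; I_R ≈ 1.3 mA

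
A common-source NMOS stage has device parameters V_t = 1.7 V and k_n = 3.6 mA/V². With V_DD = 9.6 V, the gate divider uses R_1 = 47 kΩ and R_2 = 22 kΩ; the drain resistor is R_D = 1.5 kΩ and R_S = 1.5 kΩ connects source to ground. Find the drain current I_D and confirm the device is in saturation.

V_G = V_DD·R_2/(R_1+R_2) = 9.6×22/69 = 3.06 V.
Assume saturation: I_D = (k_n/2)(V_GS − V_t)² with V_GS = V_G − I_D·R_S = 3.06 − 1.5·I_D.
Substituting gives 4.05·I_D² − 8.35·I_D + 3.33 = 0, with roots I_D = 0.542 or 1.52 mA.
The root I_D = 1.52 mA gives V_GS = 0.781 V ≤ V_t, so take I_D = 0.542 mA.
Then V_GS = 2.25 V and V_DS = V_DD − I_D(R_D+R_S) = 9.6 − 0.542×3 = 7.98 V.
Saturation requires V_DS ≥ V_GS − V_t = 0.549 V; 7.98 ≥ 0.549 ✓.

I_D ≈ 0.54 mA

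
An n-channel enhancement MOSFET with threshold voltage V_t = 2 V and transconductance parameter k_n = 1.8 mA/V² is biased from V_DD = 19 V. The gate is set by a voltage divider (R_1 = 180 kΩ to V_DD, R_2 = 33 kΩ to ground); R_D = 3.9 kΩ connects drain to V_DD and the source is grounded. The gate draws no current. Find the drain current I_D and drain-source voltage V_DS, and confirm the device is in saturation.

V_G = V_DD·R_2/(R_1+R_2) = 19×33/213 = 2.94 V. With the source grounded, V_GS = V_G = 2.94 V.
Assume saturation: I_D = (k_n/2)(V_GS − V_t)² = (1.8/2)×(2.94 − 2)² = 0.9×0.944² = 0.801 mA.
V_DS = V_DD − I_D·R_D = 19 − 0.801×3.9 = 15.9 V.
Saturation requires V_DS ≥ V_GS − V_t = 0.944 V; 15.9 ≥ 0.944 ✓.

I_D ≈ 0.8 mA, V_DS ≈ 16 V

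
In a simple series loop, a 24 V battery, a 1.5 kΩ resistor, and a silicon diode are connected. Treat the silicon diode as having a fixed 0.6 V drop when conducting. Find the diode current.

KVL around the loop: 24 = V_D + I·R = 0.6 + I × 1.5 kΩ.
So I = (24 − 0.6) / 1.5 kΩ = 23.4 / 1.5 = 15.6 mA.

I ≈ 16 mA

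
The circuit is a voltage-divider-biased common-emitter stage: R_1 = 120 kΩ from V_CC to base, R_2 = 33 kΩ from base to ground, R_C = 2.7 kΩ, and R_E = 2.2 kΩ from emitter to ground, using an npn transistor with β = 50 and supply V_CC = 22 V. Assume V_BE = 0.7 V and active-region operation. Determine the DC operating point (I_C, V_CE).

Thevenize the base divider: V_Th = V_CC·R_2/(R_1+R_2) = 22×33/153 = 4.75 V, R_Th = R_1‖R_2 = 25.9 kΩ.
Base-emitter loop: V_Th = I_B·R_Th + V_BE + (β+1)I_B·R_E, so I_B = (4.75 − 0.7) / (25.9 + 51×2.2) = 0.0293 mA.
I_C = β·I_B = 50×0.0293 = 1.46 mA, and I_E = (β+1)I_B = 1.49 mA.
V_CE = V_CC − I_C·R_C − I_E·R_E = 22 − 1.46×2.7 − 1.49×2.2 = 14.8 V.
V_CE = 14.8 V > 0.2 V confirms active-region operation.

I_C ≈ 1.5 mA, V_CE ≈ 15 V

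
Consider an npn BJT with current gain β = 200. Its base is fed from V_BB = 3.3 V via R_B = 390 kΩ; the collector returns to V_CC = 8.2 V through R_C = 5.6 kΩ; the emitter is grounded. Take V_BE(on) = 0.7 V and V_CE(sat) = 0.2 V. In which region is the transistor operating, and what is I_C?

active; I_C ≈ 1.3 mA

Assume active. Base-emitter loop: I_B = (V_BB − V_BE)/R_B = (3.3 − 0.7)/390 = 0.00667 mA.
I_C = β·I_B = 200×0.00667 = 1.33 mA.
V_CE = V_CC − I_C·R_C = 8.2 − 1.33×5.6 = 0.733 V > V_CE(sat), so the active-region assumption holds.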